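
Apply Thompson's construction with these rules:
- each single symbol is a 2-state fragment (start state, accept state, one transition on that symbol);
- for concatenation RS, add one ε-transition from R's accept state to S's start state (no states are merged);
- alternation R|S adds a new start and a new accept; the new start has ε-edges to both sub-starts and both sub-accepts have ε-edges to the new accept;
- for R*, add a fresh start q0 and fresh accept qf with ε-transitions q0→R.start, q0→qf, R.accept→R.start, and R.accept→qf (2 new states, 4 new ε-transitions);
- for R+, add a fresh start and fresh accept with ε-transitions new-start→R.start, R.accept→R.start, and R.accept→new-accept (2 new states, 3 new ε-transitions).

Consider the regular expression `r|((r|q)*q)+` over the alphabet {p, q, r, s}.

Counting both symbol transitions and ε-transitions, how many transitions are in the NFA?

By structural recursion:
Each of the 4 symbol leaves contributes 1 transition (1 symbol, 0 ε).
  r|q → 6 transitions (2 symbol, 4 ε)
  (r|q)* → 10 transitions (2 symbol, 8 ε)
  (r|q)*q → 12 transitions (3 symbol, 9 ε)
  ((r|q)*q)+ → 15 transitions (3 symbol, 12 ε)
  r|((r|q)*q)+ → 20 transitions (4 symbol, 16 ε)

20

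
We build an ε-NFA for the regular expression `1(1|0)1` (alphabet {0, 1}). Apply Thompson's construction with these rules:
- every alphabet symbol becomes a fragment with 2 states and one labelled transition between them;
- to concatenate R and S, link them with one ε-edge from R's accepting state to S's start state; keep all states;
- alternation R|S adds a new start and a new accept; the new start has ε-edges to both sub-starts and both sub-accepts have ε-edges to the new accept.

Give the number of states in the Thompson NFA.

Bottom-up over the parse tree:
Each of the 4 symbol leaves contributes a 2-state fragment.
  1|0 → 6 states
  1(1|0)1 → 10 states

10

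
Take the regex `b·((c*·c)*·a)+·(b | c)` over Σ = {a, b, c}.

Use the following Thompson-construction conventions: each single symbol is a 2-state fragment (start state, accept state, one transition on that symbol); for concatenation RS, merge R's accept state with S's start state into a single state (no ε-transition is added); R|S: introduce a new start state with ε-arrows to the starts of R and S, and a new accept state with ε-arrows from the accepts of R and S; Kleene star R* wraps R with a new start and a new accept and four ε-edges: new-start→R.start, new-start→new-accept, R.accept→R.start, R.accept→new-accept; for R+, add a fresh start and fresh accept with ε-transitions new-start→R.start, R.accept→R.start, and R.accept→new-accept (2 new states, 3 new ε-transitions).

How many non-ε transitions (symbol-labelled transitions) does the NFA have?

Per subexpression:
Each of the 6 symbol leaves contributes exactly 1 symbol transition.
  c* — 1 symbol transition
  c*·c — 2 symbol transitions
  (c*·c)* — 2 symbol transitions
  (c*·c)*·a — 3 symbol transitions
  ((c*·c)*·a)+ — 3 symbol transitions
  b | c — 2 symbol transitions
  b·((c*·c)*·a)+·(b | c) — 6 symbol transitions

6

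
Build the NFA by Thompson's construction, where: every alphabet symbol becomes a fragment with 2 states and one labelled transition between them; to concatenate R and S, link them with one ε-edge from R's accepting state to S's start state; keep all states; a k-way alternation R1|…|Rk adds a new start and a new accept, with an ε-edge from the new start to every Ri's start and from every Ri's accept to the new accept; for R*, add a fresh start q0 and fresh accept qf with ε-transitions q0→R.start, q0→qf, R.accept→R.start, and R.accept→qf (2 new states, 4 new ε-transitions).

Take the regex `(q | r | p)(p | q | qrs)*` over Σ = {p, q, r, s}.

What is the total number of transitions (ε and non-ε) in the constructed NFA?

By structural recursion:
Each of the 8 symbol leaves contributes 1 transition (1 symbol, 0 ε).
  q | r | p = 9 transitions (3 symbol, 6 ε)
  qrs = 5 transitions (3 symbol, 2 ε)
  p | q | qrs = 13 transitions (5 symbol, 8 ε)
  (p | q | qrs)* = 17 transitions (5 symbol, 12 ε)
  (q | r | p)(p | q | qrs)* = 27 transitions (8 symbol, 19 ε)

27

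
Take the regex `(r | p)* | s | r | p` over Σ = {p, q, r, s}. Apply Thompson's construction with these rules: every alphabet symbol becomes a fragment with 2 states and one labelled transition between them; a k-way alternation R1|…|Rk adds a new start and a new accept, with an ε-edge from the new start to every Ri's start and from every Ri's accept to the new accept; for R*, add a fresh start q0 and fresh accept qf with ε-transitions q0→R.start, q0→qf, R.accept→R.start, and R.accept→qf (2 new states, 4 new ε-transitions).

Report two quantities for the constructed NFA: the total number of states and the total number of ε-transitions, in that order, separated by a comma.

16, 16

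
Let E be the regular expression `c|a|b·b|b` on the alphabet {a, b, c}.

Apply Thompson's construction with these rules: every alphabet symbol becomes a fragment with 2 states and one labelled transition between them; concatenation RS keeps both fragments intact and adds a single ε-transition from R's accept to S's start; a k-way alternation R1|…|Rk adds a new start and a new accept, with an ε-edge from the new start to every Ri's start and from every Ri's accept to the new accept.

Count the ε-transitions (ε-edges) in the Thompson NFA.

Recursing over subexpressions:
Each of the 5 symbol leaves contributes 0 ε-transitions.
  b·b : 1 ε-transition
  c|a|b·b|b : 9 ε-transitions

9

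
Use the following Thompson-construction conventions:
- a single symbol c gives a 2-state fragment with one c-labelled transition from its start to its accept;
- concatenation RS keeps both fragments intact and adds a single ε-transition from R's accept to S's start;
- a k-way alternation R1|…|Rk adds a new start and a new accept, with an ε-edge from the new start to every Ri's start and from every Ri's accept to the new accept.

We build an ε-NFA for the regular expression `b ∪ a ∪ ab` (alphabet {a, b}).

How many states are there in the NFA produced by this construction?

10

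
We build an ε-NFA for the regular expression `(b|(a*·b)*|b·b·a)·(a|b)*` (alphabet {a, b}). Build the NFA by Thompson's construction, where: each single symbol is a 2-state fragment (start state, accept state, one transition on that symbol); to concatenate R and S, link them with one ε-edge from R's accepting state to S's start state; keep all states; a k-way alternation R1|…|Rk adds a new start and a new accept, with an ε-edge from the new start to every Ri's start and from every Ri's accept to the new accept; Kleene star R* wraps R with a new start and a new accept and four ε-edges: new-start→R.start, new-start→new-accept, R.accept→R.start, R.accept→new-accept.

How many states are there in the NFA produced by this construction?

26

Building bottom-up:
Each of the 8 symbol leaves contributes a 2-state fragment.
  a* = 4 states
  a*·b = 6 states
  (a*·b)* = 8 states
  b·b·a = 6 states
  b|(a*·b)*|b·b·a = 18 states
  a|b = 6 states
  (a|b)* = 8 states
  (b|(a*·b)*|b·b·a)·(a|b)* = 26 states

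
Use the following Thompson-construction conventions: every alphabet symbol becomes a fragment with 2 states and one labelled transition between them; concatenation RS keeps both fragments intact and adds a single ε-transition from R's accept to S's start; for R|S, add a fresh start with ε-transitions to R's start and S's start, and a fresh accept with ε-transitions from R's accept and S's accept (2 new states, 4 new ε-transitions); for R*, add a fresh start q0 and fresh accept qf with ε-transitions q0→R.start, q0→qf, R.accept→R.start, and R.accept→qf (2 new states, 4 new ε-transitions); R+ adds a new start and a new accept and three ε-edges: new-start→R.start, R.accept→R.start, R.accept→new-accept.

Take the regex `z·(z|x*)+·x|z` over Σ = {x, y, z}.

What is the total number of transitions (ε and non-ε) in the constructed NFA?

By structural recursion:
Each of the 5 symbol leaves contributes 1 transition (1 symbol, 0 ε).
  x* = 5 transitions (1 symbol, 4 ε)
  z|x* = 10 transitions (2 symbol, 8 ε)
  (z|x*)+ = 13 transitions (2 symbol, 11 ε)
  z·(z|x*)+·x = 17 transitions (4 symbol, 13 ε)
  z·(z|x*)+·x|z = 22 transitions (5 symbol, 17 ε)

22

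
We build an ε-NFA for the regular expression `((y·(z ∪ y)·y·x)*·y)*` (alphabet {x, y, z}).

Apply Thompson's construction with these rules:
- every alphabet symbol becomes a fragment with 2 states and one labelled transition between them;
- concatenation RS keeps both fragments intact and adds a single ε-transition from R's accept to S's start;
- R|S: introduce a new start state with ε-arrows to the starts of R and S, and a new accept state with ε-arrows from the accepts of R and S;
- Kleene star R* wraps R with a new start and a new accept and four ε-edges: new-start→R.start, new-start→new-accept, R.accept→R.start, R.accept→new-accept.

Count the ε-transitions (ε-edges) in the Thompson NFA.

16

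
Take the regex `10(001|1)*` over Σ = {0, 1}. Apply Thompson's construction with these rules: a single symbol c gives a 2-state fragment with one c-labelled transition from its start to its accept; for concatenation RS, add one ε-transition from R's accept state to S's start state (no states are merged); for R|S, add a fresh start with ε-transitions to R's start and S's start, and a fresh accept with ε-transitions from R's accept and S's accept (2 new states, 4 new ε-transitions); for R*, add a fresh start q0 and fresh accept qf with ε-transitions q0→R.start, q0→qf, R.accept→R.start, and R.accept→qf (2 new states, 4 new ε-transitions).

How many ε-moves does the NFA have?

12

Recursing over subexpressions:
Each of the 6 symbol leaves contributes 0 ε-transitions.
  001 : 2 ε-transitions
  001|1 : 6 ε-transitions
  (001|1)* : 10 ε-transitions
  10(001|1)* : 12 ε-transitions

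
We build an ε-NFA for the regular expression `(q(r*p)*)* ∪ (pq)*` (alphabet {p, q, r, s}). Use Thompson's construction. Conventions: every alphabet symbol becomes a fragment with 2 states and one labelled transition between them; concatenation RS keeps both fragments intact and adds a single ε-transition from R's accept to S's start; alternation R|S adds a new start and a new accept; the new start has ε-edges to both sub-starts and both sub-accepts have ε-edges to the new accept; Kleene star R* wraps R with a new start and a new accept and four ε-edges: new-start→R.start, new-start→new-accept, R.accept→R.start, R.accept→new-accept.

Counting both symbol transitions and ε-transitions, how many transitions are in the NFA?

28

Bottom-up over the parse tree:
Each of the 5 symbol leaves contributes 1 transition (1 symbol, 0 ε).
  r* = 5 transitions (1 symbol, 4 ε)
  r*p = 7 transitions (2 symbol, 5 ε)
  (r*p)* = 11 transitions (2 symbol, 9 ε)
  q(r*p)* = 13 transitions (3 symbol, 10 ε)
  (q(r*p)*)* = 17 transitions (3 symbol, 14 ε)
  pq = 3 transitions (2 symbol, 1 ε)
  (pq)* = 7 transitions (2 symbol, 5 ε)
  (q(r*p)*)* ∪ (pq)* = 28 transitions (5 symbol, 23 ε)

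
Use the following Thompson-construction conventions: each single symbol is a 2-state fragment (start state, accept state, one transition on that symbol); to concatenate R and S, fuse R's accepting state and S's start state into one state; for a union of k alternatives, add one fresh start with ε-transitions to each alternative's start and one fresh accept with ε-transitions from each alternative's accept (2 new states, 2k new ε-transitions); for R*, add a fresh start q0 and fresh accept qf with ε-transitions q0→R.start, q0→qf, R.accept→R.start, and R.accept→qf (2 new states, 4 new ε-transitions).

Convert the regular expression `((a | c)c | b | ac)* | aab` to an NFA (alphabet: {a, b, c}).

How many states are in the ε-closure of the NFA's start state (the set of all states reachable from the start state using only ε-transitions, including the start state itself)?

Work bottom-up. For each fragment F, track |ε-closure(F.start)| and whether F's accept lies in that closure (i.e. whether F accepts ε). A single-symbol fragment has closure size 1 and does not accept ε.
  a | c → C = 1 + 1 + 1 = 3 (the new accept is not ε-reachable since no branch accepts ε)
  (a | c)c → C equals the left operand's closure size = 3 (its accept is not ε-reachable, so the closure stops there)
  ac → C equals the left operand's closure size = 1 (its accept is not ε-reachable, so the closure stops there)
  (a | c)c | b | ac → new start ε-reaches every alternative's start; none of them accept ε, so the new accept is not reached: C = 1 + 3 + 1 + 1 = 6
  ((a | c)c | b | ac)* → new start has ε-edges to the inner start and to the new accept, so C = 2 + 6 = 8
  aab → C equals the left operand's closure size = 1 (its accept is not ε-reachable, so the closure stops there)
  ((a | c)c | b | ac)* | aab → C = 1 (new start) + (8 + 1) + 1 (new accept, since some branch ε-reaches its own accept) = 11

11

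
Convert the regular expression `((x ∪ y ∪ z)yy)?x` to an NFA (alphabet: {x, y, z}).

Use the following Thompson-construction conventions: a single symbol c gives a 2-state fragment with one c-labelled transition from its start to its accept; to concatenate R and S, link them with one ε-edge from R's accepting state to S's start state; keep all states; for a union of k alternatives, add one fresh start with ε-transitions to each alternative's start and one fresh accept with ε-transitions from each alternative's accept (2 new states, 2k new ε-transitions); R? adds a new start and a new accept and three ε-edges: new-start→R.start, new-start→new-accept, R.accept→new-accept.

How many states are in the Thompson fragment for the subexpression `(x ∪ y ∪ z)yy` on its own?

12

Fragment for `(x ∪ y ∪ z)yy`:
Each of the 5 symbol leaves contributes a 2-state fragment.
  x ∪ y ∪ z : 8 states
  (x ∪ y ∪ z)yy : 12 states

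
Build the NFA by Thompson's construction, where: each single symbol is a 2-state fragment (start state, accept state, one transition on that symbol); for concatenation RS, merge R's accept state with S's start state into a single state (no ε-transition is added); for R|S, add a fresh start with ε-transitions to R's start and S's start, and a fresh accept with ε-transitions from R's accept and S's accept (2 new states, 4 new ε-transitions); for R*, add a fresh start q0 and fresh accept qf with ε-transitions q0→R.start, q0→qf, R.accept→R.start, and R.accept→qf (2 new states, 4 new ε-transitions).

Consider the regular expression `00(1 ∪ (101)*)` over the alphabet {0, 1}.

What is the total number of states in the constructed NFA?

12

By structural recursion:
Each of the 6 symbol leaves contributes a 2-state fragment.
  101 — 4 states
  (101)* — 6 states
  1 ∪ (101)* — 10 states
  00(1 ∪ (101)*) — 12 states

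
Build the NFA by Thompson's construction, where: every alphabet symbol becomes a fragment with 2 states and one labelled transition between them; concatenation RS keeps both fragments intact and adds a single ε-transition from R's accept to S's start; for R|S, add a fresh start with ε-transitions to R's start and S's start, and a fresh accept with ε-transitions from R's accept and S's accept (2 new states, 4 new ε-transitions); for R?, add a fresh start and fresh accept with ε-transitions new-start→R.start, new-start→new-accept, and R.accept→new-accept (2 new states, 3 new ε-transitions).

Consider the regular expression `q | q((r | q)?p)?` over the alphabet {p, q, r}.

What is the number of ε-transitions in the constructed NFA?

Bottom-up over the parse tree:
Each of the 5 symbol leaves contributes 0 ε-transitions.
  r | q : 4 ε-transitions
  (r | q)? : 7 ε-transitions
  (r | q)?p : 8 ε-transitions
  ((r | q)?p)? : 11 ε-transitions
  q((r | q)?p)? : 12 ε-transitions
  q | q((r | q)?p)? : 16 ε-transitions

16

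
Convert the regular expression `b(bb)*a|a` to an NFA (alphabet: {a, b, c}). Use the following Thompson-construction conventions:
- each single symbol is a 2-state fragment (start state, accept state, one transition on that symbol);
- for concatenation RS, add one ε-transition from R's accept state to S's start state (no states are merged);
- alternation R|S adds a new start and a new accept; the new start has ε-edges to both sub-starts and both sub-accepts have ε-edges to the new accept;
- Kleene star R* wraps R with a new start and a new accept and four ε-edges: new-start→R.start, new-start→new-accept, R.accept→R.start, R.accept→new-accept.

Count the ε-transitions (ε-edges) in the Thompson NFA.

Recursing over subexpressions:
Each of the 5 symbol leaves contributes 0 ε-transitions.
  bb — 1 ε-transition
  (bb)* — 5 ε-transitions
  b(bb)*a — 7 ε-transitions
  b(bb)*a|a — 11 ε-transitions

11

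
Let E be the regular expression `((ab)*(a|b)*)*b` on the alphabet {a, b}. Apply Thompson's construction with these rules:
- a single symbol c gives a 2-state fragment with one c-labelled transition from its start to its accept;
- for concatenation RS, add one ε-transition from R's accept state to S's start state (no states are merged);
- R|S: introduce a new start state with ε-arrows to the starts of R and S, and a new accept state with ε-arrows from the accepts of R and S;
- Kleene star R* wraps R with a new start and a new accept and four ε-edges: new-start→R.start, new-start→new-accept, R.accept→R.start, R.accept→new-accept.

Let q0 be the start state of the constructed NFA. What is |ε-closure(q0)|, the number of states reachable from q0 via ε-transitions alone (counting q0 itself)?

Compute the ε-closure size of each fragment's start state recursively; a symbol fragment's start has no outgoing ε-edge, so its closure is just itself (size 1).
  ab → |closure| equals the left operand's closure size = 1 (its accept is not ε-reachable, so the closure stops there)
  (ab)* → the star's fresh start ε-reaches both the body's start and the fresh accept: |closure| = 2 + 1 = 3
  a|b → new start ε-reaches every alternative's start; none of them accept ε, so the new accept is not reached: |closure| = 1 + 1 + 1 = 3
  (a|b)* → new start has ε-edges to the inner start and to the new accept, so |closure| = 2 + 3 = 5
  (ab)*(a|b)* → the left operand accepts ε, so the closure extends into the next operand (via the concat ε-link); |closure| = 3 + 5 = 8
  ((ab)*(a|b)*)* → new start has ε-edges to the inner start and to the new accept, so |closure| = 2 + 8 = 10
  ((ab)*(a|b)*)*b → the left operand accepts ε, so the closure extends into the next operand (via the concat ε-link); |closure| = 10 + 1 = 11

11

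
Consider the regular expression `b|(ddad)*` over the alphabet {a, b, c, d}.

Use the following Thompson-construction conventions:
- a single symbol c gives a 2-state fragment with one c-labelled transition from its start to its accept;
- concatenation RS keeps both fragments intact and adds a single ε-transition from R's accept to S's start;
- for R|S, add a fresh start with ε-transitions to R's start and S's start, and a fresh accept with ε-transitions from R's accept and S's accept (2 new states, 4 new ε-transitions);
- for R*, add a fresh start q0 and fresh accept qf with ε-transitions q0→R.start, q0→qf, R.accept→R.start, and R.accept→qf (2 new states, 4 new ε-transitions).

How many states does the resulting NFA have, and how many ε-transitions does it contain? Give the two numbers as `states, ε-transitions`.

14, 11

Bottom-up over the parse tree:
Each of the 5 symbol leaves contributes 2 states and 0 ε-transitions.
  ddad : 8 states, 3 ε-transitions
  (ddad)* : 10 states, 7 ε-transitions
  b|(ddad)* : 14 states, 11 ε-transitions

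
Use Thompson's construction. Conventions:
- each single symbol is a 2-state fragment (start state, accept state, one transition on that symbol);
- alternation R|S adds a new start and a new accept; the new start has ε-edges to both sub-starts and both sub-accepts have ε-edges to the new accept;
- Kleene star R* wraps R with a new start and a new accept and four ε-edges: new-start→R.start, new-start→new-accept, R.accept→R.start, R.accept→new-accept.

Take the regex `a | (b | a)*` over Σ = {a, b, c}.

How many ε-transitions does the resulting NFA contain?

12

Per subexpression:
Each of the 3 symbol leaves contributes 0 ε-transitions.
  b | a → 4 ε-transitions
  (b | a)* → 8 ε-transitions
  a | (b | a)* → 12 ε-transitions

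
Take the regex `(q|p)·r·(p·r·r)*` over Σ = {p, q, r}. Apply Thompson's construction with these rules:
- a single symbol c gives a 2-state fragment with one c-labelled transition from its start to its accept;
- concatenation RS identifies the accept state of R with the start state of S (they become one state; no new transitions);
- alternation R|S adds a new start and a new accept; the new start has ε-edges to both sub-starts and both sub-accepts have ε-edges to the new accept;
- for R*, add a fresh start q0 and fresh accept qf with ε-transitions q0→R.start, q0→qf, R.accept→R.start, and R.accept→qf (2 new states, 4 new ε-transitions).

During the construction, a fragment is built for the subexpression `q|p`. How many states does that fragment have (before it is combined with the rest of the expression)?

6

Fragment for `q|p`:
Each of the 2 symbol leaves contributes a 2-state fragment.
  q|p : 6 states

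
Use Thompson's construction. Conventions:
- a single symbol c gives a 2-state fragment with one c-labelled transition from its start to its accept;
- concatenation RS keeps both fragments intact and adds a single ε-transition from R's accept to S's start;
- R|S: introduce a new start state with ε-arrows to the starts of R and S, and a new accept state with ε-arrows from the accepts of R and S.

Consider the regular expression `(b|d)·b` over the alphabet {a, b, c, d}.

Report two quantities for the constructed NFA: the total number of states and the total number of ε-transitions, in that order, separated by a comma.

8, 5

Per subexpression:
Each of the 3 symbol leaves contributes 2 states and 0 ε-transitions.
  b|d = 6 states, 4 ε-transitions
  (b|d)·b = 8 states, 5 ε-transitions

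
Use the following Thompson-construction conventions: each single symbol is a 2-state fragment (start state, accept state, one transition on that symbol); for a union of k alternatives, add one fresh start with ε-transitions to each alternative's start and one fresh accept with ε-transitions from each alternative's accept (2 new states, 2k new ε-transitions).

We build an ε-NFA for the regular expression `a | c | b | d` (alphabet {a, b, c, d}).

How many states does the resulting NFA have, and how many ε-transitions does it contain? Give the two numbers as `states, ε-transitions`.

By structural recursion:
Each of the 4 symbol leaves contributes 2 states and 0 ε-transitions.
  a | c | b | d → 10 states, 8 ε-transitions

10, 8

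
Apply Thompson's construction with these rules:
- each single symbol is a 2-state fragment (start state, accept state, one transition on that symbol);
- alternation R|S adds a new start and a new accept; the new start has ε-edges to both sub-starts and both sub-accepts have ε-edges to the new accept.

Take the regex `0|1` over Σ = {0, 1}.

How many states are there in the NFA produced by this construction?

6

Building bottom-up:
Each of the 2 symbol leaves contributes a 2-state fragment.
  0|1 → 6 states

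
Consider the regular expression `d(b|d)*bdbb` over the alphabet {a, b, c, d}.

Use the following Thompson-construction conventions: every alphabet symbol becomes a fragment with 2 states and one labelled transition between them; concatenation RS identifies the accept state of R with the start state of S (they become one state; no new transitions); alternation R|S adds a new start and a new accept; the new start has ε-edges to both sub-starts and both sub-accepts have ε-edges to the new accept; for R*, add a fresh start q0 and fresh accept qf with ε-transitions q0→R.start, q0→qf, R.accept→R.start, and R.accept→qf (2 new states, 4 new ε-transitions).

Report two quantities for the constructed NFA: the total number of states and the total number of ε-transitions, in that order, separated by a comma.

By structural recursion:
Each of the 7 symbol leaves contributes 2 states and 0 ε-transitions.
  b|d → 6 states, 4 ε-transitions
  (b|d)* → 8 states, 8 ε-transitions
  d(b|d)*bdbb → 13 states, 8 ε-transitions

13, 8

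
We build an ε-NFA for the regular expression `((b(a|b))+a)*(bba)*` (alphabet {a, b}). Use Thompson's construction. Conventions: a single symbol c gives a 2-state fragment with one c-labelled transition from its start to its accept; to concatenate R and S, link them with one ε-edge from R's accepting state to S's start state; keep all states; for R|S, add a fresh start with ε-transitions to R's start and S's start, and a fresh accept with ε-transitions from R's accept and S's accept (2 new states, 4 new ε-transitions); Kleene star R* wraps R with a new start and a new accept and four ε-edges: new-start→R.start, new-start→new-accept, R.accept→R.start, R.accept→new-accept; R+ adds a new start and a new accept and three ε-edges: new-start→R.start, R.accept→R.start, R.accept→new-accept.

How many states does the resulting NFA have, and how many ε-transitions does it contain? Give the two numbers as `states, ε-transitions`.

22, 20

Bottom-up over the parse tree:
Each of the 7 symbol leaves contributes 2 states and 0 ε-transitions.
  a|b : 6 states, 4 ε-transitions
  b(a|b) : 8 states, 5 ε-transitions
  (b(a|b))+ : 10 states, 8 ε-transitions
  (b(a|b))+a : 12 states, 9 ε-transitions
  ((b(a|b))+a)* : 14 states, 13 ε-transitions
  bba : 6 states, 2 ε-transitions
  (bba)* : 8 states, 6 ε-transitions
  ((b(a|b))+a)*(bba)* : 22 states, 20 ε-transitions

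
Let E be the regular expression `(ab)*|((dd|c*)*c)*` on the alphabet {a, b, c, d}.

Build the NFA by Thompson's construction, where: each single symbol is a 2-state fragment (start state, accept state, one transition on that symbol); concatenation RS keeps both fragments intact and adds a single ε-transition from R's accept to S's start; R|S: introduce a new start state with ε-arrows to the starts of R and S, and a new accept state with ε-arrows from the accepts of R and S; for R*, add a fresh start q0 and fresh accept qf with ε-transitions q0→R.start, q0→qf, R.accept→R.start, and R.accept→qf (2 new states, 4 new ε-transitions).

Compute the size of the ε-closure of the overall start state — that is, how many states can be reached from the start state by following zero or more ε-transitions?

16

Compute the ε-closure size of each fragment's start state recursively; a symbol fragment's start has no outgoing ε-edge, so its closure is just itself (size 1).
  ab — same as the first factor's closure: C = 1
  (ab)* — the star's fresh start ε-reaches both the body's start and the fresh accept: C = 2 + 1 = 3
  dd — same as the first factor's closure: C = 1
  c* — new start has ε-edges to the inner start and to the new accept, so C = 2 + 1 = 3
  dd|c* — C = 1 (new start) + (1 + 3) + 1 (new accept, since some branch ε-reaches its own accept) = 6
  (dd|c*)* — new start has ε-edges to the inner start and to the new accept, so C = 2 + 6 = 8
  (dd|c*)*c — the left operand accepts ε, so the closure extends into the next operand (via the concat ε-link); C = 8 + 1 = 9
  ((dd|c*)*c)* — the star's fresh start ε-reaches both the body's start and the fresh accept: C = 2 + 9 = 11
  (ab)*|((dd|c*)*c)* — C = 1 (new start) + (3 + 11) + 1 (new accept, since some branch ε-reaches its own accept) = 16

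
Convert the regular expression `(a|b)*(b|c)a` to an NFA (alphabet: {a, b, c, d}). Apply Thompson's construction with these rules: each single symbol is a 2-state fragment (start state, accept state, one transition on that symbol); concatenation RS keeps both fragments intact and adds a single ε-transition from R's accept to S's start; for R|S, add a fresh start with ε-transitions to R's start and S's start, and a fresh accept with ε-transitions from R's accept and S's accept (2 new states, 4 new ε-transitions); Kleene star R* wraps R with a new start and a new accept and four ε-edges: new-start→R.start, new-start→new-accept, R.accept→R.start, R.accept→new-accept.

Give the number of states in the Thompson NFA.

By structural recursion:
Each of the 5 symbol leaves contributes a 2-state fragment.
  a|b = 6 states
  (a|b)* = 8 states
  b|c = 6 states
  (a|b)*(b|c)a = 16 states

16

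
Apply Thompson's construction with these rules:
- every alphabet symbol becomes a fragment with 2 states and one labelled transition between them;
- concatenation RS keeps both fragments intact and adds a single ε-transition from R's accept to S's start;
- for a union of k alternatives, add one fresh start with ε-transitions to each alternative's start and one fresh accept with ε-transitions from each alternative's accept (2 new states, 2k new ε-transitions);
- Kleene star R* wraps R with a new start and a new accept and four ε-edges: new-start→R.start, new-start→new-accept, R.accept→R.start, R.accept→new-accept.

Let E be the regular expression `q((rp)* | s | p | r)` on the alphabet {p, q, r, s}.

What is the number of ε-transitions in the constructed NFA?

14

Recursing over subexpressions:
Each of the 6 symbol leaves contributes 0 ε-transitions.
  rp — 1 ε-transition
  (rp)* — 5 ε-transitions
  (rp)* | s | p | r — 13 ε-transitions
  q((rp)* | s | p | r) — 14 ε-transitions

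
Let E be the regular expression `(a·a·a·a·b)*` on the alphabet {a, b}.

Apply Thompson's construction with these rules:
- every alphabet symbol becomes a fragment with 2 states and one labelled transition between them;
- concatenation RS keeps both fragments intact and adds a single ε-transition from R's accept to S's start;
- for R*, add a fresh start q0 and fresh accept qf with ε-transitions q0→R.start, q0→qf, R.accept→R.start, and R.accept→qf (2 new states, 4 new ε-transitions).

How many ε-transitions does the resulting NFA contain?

Per subexpression:
Each of the 5 symbol leaves contributes 0 ε-transitions.
  a·a·a·a·b : 4 ε-transitions
  (a·a·a·a·b)* : 8 ε-transitions

8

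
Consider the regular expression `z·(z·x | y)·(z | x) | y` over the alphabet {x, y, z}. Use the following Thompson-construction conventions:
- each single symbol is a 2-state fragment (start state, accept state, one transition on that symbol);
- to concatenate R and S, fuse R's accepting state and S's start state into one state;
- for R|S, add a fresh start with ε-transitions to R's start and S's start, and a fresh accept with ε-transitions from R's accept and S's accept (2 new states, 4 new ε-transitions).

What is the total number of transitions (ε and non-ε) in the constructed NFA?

Bottom-up over the parse tree:
Each of the 7 symbol leaves contributes 1 transition (1 symbol, 0 ε).
  z·x → 2 transitions (2 symbol, 0 ε)
  z·x | y → 7 transitions (3 symbol, 4 ε)
  z | x → 6 transitions (2 symbol, 4 ε)
  z·(z·x | y)·(z | x) → 14 transitions (6 symbol, 8 ε)
  z·(z·x | y)·(z | x) | y → 19 transitions (7 symbol, 12 ε)

19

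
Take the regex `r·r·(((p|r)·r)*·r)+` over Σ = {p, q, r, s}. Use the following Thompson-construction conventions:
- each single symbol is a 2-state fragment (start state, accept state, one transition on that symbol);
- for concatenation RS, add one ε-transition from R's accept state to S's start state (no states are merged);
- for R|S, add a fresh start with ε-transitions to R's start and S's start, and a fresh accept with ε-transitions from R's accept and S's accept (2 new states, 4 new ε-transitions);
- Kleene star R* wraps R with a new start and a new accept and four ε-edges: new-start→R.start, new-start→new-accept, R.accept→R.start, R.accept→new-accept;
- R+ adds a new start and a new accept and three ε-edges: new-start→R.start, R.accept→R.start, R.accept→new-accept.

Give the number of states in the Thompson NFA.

18

Building bottom-up:
Each of the 6 symbol leaves contributes a 2-state fragment.
  p|r — 6 states
  (p|r)·r — 8 states
  ((p|r)·r)* — 10 states
  ((p|r)·r)*·r — 12 states
  (((p|r)·r)*·r)+ — 14 states
  r·r·(((p|r)·r)*·r)+ — 18 states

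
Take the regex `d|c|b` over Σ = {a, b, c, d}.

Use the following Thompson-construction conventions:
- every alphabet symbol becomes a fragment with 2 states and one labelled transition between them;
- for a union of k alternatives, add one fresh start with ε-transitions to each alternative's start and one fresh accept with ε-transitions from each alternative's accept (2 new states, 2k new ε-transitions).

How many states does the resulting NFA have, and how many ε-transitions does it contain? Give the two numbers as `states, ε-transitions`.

8, 6

Per subexpression:
Each of the 3 symbol leaves contributes 2 states and 0 ε-transitions.
  d|c|b = 8 states, 6 ε-transitions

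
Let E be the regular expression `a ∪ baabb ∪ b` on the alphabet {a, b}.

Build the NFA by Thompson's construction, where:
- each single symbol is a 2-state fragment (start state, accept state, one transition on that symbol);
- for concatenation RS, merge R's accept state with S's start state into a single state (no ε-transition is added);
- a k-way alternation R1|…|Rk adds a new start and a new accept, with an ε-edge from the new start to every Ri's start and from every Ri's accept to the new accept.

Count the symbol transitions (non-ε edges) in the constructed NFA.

By structural recursion:
Each of the 7 symbol leaves contributes exactly 1 symbol transition.
  baabb : 5 symbol transitions
  a ∪ baabb ∪ b : 7 symbol transitions

7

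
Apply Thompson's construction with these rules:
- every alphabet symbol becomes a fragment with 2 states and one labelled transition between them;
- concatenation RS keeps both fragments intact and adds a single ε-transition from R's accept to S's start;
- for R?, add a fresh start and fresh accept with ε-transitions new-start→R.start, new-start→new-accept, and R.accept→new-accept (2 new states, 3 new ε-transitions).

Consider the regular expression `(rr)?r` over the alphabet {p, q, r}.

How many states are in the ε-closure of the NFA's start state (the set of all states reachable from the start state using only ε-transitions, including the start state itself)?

4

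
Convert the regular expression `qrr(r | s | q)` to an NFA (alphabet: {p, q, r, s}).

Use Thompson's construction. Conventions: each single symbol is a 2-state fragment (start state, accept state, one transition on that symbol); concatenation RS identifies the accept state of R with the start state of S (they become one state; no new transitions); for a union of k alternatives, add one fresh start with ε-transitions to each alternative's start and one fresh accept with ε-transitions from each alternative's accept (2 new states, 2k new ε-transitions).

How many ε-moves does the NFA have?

Building bottom-up:
Each of the 6 symbol leaves contributes 0 ε-transitions.
  r | s | q = 6 ε-transitions
  qrr(r | s | q) = 6 ε-transitions

6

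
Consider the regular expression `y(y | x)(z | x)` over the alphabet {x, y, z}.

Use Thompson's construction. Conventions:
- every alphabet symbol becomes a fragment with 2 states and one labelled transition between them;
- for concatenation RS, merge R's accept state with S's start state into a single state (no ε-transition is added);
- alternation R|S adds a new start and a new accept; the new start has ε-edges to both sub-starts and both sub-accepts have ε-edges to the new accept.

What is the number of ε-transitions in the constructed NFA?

Building bottom-up:
Each of the 5 symbol leaves contributes 0 ε-transitions.
  y | x → 4 ε-transitions
  z | x → 4 ε-transitions
  y(y | x)(z | x) → 8 ε-transitions

8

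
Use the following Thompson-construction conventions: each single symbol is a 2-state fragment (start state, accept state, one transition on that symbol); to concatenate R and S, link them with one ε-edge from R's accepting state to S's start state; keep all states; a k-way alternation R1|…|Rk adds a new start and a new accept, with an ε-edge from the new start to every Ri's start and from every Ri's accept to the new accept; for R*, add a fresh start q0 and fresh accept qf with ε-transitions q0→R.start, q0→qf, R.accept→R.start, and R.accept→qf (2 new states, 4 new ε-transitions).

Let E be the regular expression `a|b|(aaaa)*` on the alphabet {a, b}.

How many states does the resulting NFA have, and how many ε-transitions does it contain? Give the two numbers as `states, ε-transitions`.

Building bottom-up:
Each of the 6 symbol leaves contributes 2 states and 0 ε-transitions.
  aaaa → 8 states, 3 ε-transitions
  (aaaa)* → 10 states, 7 ε-transitions
  a|b|(aaaa)* → 16 states, 13 ε-transitions

16, 13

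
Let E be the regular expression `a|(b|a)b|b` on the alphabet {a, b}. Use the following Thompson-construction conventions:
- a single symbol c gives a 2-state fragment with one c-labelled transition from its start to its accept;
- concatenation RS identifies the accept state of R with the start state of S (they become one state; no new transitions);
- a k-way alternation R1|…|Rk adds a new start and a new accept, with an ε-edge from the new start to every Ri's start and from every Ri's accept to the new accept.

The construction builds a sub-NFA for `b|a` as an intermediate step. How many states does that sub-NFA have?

Fragment for `b|a`:
Each of the 2 symbol leaves contributes a 2-state fragment.
  b|a → 6 states

6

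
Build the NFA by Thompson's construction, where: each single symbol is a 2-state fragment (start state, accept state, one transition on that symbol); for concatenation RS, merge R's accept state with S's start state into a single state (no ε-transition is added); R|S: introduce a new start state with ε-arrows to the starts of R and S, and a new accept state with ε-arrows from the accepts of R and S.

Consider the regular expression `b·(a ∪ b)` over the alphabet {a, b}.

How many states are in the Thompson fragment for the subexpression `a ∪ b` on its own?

Fragment for `a ∪ b`:
Each of the 2 symbol leaves contributes a 2-state fragment.
  a ∪ b → 6 states

6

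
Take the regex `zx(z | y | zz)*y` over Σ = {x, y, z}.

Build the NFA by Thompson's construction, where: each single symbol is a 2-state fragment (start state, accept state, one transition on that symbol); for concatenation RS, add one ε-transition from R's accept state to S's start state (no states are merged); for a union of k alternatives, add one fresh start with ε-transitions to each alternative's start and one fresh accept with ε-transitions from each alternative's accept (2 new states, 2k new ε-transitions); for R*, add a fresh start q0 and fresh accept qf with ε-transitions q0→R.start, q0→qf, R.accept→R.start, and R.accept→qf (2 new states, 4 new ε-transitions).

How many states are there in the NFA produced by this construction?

18

Building bottom-up:
Each of the 7 symbol leaves contributes a 2-state fragment.
  zz — 4 states
  z | y | zz — 10 states
  (z | y | zz)* — 12 states
  zx(z | y | zz)*y — 18 states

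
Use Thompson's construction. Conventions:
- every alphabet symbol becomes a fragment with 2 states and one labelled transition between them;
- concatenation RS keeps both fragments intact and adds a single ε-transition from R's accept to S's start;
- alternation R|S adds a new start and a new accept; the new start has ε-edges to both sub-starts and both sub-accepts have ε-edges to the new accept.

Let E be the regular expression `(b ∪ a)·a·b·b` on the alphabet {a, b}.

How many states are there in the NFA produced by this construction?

12

Per subexpression:
Each of the 5 symbol leaves contributes a 2-state fragment.
  b ∪ a : 6 states
  (b ∪ a)·a·b·b : 12 states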